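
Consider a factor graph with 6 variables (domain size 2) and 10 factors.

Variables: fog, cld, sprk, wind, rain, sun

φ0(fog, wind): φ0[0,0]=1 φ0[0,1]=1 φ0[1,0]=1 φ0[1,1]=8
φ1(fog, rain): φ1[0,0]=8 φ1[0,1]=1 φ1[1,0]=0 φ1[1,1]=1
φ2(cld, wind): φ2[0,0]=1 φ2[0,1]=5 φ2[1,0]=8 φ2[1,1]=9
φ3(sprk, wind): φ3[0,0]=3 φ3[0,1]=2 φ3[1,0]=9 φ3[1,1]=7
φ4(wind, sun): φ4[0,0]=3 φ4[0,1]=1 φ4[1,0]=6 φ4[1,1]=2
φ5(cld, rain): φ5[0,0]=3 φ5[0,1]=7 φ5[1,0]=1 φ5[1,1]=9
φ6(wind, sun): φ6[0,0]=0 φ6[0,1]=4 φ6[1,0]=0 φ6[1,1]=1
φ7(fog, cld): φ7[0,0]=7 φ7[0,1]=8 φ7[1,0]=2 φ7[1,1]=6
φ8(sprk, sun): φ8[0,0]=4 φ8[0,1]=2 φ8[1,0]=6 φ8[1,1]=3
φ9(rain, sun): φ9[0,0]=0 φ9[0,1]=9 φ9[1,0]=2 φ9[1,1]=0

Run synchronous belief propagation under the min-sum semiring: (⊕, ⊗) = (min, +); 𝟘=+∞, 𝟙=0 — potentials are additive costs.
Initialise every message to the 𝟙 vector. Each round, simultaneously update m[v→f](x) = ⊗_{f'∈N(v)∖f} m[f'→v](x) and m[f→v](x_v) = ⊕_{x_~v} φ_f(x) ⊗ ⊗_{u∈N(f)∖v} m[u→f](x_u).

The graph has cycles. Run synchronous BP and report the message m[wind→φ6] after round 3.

message @ round 3 = [6, 10]

init: all messages = 𝟙 over 2 values
r1 m[φ0→fog] = [1, 1]
r1 m[φ0→wind] = [1, 1]
r1 m[φ1→fog] = [1, 0]
r1 m[φ1→rain] = [0, 1]
r1 m[φ2→cld] = [1, 8]
r1 m[φ2→wind] = [1, 5]
r1 m[φ3→sprk] = [2, 7]
r1 m[φ3→wind] = [3, 2]
r1 m[φ4→wind] = [1, 2]
r1 m[φ4→sun] = [3, 1]
r1 m[φ5→cld] = [3, 1]
r1 m[φ5→rain] = [1, 7]
r1 m[φ6→wind] = [0, 0]
r1 m[φ6→sun] = [0, 1]
r1 m[φ7→fog] = [7, 2]
r1 m[φ7→cld] = [2, 6]
r1 m[φ8→sprk] = [2, 3]
r1 m[φ8→sun] = [4, 2]
r1 m[φ9→rain] = [0, 0]
r1 m[φ9→sun] = [0, 0]
r1 m[fog→φ0] = [0, 0]
r1 m[fog→φ1] = [0, 0]
r1 m[fog→φ7] = [0, 0]
r1 m[cld→φ2] = [0, 0]
r1 m[cld→φ5] = [0, 0]
r1 m[cld→φ7] = [0, 0]
r1 m[sprk→φ3] = [0, 0]
r1 m[sprk→φ8] = [0, 0]
r1 m[wind→φ0] = [0, 0]
r1 m[wind→φ2] = [0, 0]
r1 m[wind→φ3] = [0, 0]
r1 m[wind→φ4] = [0, 0]
r1 m[wind→φ6] = [0, 0]
r1 m[rain→φ1] = [0, 0]
r1 m[rain→φ5] = [0, 0]
r1 m[rain→φ9] = [0, 0]
r1 m[sun→φ4] = [0, 0]
r1 m[sun→φ6] = [0, 0]
r1 m[sun→φ8] = [0, 0]
r1 m[sun→φ9] = [0, 0]
r2 m[φ0→fog] = [1, 1]
r2 m[φ0→wind] = [1, 1]
r2 m[φ1→fog] = [1, 0]
r2 m[φ1→rain] = [0, 1]
r2 m[φ2→cld] = [1, 8]
r2 m[φ2→wind] = [1, 5]
r2 m[φ3→sprk] = [2, 7]
r2 m[φ3→wind] = [3, 2]
r2 m[φ4→wind] = [1, 2]
r2 m[φ4→sun] = [3, 1]
r2 m[φ5→cld] = [3, 1]
r2 m[φ5→rain] = [1, 7]
r2 m[φ6→wind] = [0, 0]
r2 m[φ6→sun] = [0, 1]
r2 m[φ7→fog] = [7, 2]
r2 m[φ7→cld] = [2, 6]
r2 m[φ8→sprk] = [2, 3]
r2 m[φ8→sun] = [4, 2]
r2 m[φ9→rain] = [0, 0]
r2 m[φ9→sun] = [0, 0]
r2 m[fog→φ0] = [8, 2]
r2 m[fog→φ1] = [8, 3]
r2 m[fog→φ7] = [2, 1]
r2 m[cld→φ2] = [5, 7]
r2 m[cld→φ5] = [3, 14]
r2 m[cld→φ7] = [4, 9]
r2 m[sprk→φ3] = [2, 3]
r2 m[sprk→φ8] = [2, 7]
r2 m[wind→φ0] = [5, 9]
r2 m[wind→φ2] = [5, 5]
r2 m[wind→φ3] = [3, 8]
r2 m[wind→φ4] = [5, 8]
r2 m[wind→φ6] = [6, 10]
r2 m[rain→φ1] = [1, 7]
r2 m[rain→φ5] = [0, 1]
r2 m[rain→φ9] = [1, 8]
r2 m[sun→φ4] = [4, 3]
r2 m[sun→φ6] = [7, 3]
r2 m[sun→φ8] = [3, 2]
r2 m[sun→φ9] = [7, 4]
r3 m[φ0→fog] = [6, 6]
r3 m[φ0→wind] = [3, 9]
r3 m[φ1→fog] = [8, 1]
r3 m[φ1→rain] = [3, 4]
r3 m[φ2→cld] = [6, 13]
r3 m[φ2→wind] = [6, 10]
r3 m[φ3→sprk] = [6, 12]
r3 m[φ3→wind] = [5, 4]
r3 m[φ4→wind] = [4, 5]
r3 m[φ4→sun] = [8, 6]
r3 m[φ5→cld] = [3, 1]
r3 m[φ5→rain] = [6, 10]
r3 m[φ6→wind] = [7, 4]
r3 m[φ6→sun] = [6, 10]
r3 m[φ7→fog] = [11, 6]
r3 m[φ7→cld] = [3, 7]
r3 m[φ8→sprk] = [4, 5]
r3 m[φ8→sun] = [6, 4]
r3 m[φ9→rain] = [7, 4]
r3 m[φ9→sun] = [1, 8]
r3 m[fog→φ0] = [8, 2]
r3 m[fog→φ1] = [8, 3]
r3 m[fog→φ7] = [2, 1]
r3 m[cld→φ2] = [5, 7]
r3 m[cld→φ5] = [3, 14]
r3 m[cld→φ7] = [4, 9]
r3 m[sprk→φ3] = [2, 3]
r3 m[sprk→φ8] = [2, 7]
r3 m[wind→φ0] = [5, 9]
r3 m[wind→φ2] = [5, 5]
r3 m[wind→φ3] = [3, 8]
r3 m[wind→φ4] = [5, 8]
r3 m[wind→φ6] = [6, 10]
r3 m[rain→φ1] = [1, 7]
r3 m[rain→φ5] = [0, 1]
r3 m[rain→φ9] = [1, 8]
r3 m[sun→φ4] = [4, 3]
r3 m[sun→φ6] = [7, 3]
r3 m[sun→φ8] = [3, 2]
r3 m[sun→φ9] = [7, 4]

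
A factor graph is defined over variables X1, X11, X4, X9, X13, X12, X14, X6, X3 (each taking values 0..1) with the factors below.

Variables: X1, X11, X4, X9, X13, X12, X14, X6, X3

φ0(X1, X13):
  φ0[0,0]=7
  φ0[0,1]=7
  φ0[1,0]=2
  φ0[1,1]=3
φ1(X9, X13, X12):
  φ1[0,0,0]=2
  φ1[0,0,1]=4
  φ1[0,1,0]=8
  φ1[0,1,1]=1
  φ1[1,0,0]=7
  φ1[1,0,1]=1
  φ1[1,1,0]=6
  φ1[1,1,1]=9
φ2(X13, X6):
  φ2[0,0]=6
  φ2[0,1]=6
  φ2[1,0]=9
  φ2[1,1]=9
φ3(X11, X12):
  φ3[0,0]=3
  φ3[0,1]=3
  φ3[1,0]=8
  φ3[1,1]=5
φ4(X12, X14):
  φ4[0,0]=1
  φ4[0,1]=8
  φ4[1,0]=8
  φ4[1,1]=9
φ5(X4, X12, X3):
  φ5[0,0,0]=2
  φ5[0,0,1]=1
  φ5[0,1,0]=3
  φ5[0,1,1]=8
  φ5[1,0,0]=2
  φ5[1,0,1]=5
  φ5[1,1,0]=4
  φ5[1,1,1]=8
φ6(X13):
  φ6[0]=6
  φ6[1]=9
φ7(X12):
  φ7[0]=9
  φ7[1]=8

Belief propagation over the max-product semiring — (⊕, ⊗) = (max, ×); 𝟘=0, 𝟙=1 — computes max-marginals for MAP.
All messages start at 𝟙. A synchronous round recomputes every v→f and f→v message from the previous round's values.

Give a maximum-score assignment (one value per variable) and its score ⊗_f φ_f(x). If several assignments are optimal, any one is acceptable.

init: all messages = 𝟙 over 2 values
r1 m[φ0→X1] = [7, 3]
r1 m[φ0→X13] = [7, 7]
r1 m[φ1→X9] = [8, 9]
r1 m[φ1→X13] = [7, 9]
r1 m[φ1→X12] = [8, 9]
r1 m[φ2→X13] = [6, 9]
r1 m[φ2→X6] = [9, 9]
r1 m[φ3→X11] = [3, 8]
r1 m[φ3→X12] = [8, 5]
r1 m[φ4→X12] = [8, 9]
r1 m[φ4→X14] = [8, 9]
r1 m[φ5→X4] = [8, 8]
r1 m[φ5→X12] = [5, 8]
r1 m[φ5→X3] = [4, 8]
r1 m[φ6→X13] = [6, 9]
r1 m[φ7→X12] = [9, 8]
r1 m[X1→φ0] = [1, 1]
r1 m[X11→φ3] = [1, 1]
r1 m[X4→φ5] = [1, 1]
r1 m[X9→φ1] = [1, 1]
r1 m[X13→φ0] = [1, 1]
r1 m[X13→φ1] = [1, 1]
r1 m[X13→φ2] = [1, 1]
r1 m[X13→φ6] = [1, 1]
r1 m[X12→φ1] = [1, 1]
r1 m[X12→φ3] = [1, 1]
r1 m[X12→φ4] = [1, 1]
r1 m[X12→φ5] = [1, 1]
r1 m[X12→φ7] = [1, 1]
r1 m[X14→φ4] = [1, 1]
r1 m[X6→φ2] = [1, 1]
r1 m[X3→φ5] = [1, 1]
r2 m[φ0→X1] = [7, 3]
r2 m[φ0→X13] = [7, 7]
r2 m[φ1→X9] = [8, 9]
r2 m[φ1→X13] = [7, 9]
r2 m[φ1→X12] = [8, 9]
r2 m[φ2→X13] = [6, 9]
r2 m[φ2→X6] = [9, 9]
r2 m[φ3→X11] = [3, 8]
r2 m[φ3→X12] = [8, 5]
r2 m[φ4→X12] = [8, 9]
r2 m[φ4→X14] = [8, 9]
r2 m[φ5→X4] = [8, 8]
r2 m[φ5→X12] = [5, 8]
r2 m[φ5→X3] = [4, 8]
r2 m[φ6→X13] = [6, 9]
r2 m[φ7→X12] = [9, 8]
r2 m[X1→φ0] = [1, 1]
r2 m[X11→φ3] = [1, 1]
r2 m[X4→φ5] = [1, 1]
r2 m[X9→φ1] = [1, 1]
r2 m[X13→φ0] = [252, 729]
r2 m[X13→φ1] = [252, 567]
r2 m[X13→φ2] = [294, 567]
r2 m[X13→φ6] = [294, 567]
r2 m[X12→φ1] = [2880, 2880]
r2 m[X12→φ3] = [2880, 5184]
r2 m[X12→φ4] = [2880, 2880]
r2 m[X12→φ5] = [4608, 3240]
r2 m[X12→φ7] = [2560, 3240]
r2 m[X14→φ4] = [1, 1]
r2 m[X6→φ2] = [1, 1]
r2 m[X3→φ5] = [1, 1]
r3 m[φ0→X1] = [5103, 2187]
r3 m[φ0→X13] = [7, 7]
r3 m[φ1→X9] = [13063680, 14696640]
r3 m[φ1→X13] = [20160, 25920]
r3 m[φ1→X12] = [4536, 5103]
r3 m[φ2→X13] = [6, 9]
r3 m[φ2→X6] = [5103, 5103]
r3 m[φ3→X11] = [15552, 25920]
r3 m[φ3→X12] = [8, 5]
r3 m[φ4→X12] = [8, 9]
r3 m[φ4→X14] = [23040, 25920]
r3 m[φ5→X4] = [25920, 25920]
r3 m[φ5→X12] = [5, 8]
r3 m[φ5→X3] = [12960, 25920]
r3 m[φ6→X13] = [6, 9]
r3 m[φ7→X12] = [9, 8]
r3 m[X1→φ0] = [1, 1]
r3 m[X11→φ3] = [1, 1]
r3 m[X4→φ5] = [1, 1]
r3 m[X9→φ1] = [1, 1]
r3 m[X13→φ0] = [252, 729]
r3 m[X13→φ1] = [252, 567]
r3 m[X13→φ2] = [294, 567]
r3 m[X13→φ6] = [294, 567]
r3 m[X12→φ1] = [2880, 2880]
r3 m[X12→φ3] = [2880, 5184]
r3 m[X12→φ4] = [2880, 2880]
r3 m[X12→φ5] = [4608, 3240]
r3 m[X12→φ7] = [2560, 3240]
r3 m[X14→φ4] = [1, 1]
r3 m[X6→φ2] = [1, 1]
r3 m[X3→φ5] = [1, 1]
r4 m[φ0→X1] = [5103, 2187]
r4 m[φ0→X13] = [7, 7]
r4 m[φ1→X9] = [13063680, 14696640]
r4 m[φ1→X13] = [20160, 25920]
r4 m[φ1→X12] = [4536, 5103]
r4 m[φ2→X13] = [6, 9]
r4 m[φ2→X6] = [5103, 5103]
r4 m[φ3→X11] = [15552, 25920]
r4 m[φ3→X12] = [8, 5]
r4 m[φ4→X12] = [8, 9]
r4 m[φ4→X14] = [23040, 25920]
r4 m[φ5→X4] = [25920, 25920]
r4 m[φ5→X12] = [5, 8]
r4 m[φ5→X3] = [12960, 25920]
r4 m[φ6→X13] = [6, 9]
r4 m[φ7→X12] = [9, 8]
r4 m[X1→φ0] = [1, 1]
r4 m[X11→φ3] = [1, 1]
r4 m[X4→φ5] = [1, 1]
r4 m[X9→φ1] = [1, 1]
r4 m[X13→φ0] = [725760, 2099520]
r4 m[X13→φ1] = [252, 567]
r4 m[X13→φ2] = [846720, 1632960]
r4 m[X13→φ6] = [846720, 1632960]
r4 m[X12→φ1] = [2880, 2880]
r4 m[X12→φ3] = [1632960, 2939328]
r4 m[X12→φ4] = [1632960, 1632960]
r4 m[X12→φ5] = [2612736, 1837080]
r4 m[X12→φ7] = [1451520, 1837080]
r4 m[X14→φ4] = [1, 1]
r4 m[X6→φ2] = [1, 1]
r4 m[X3→φ5] = [1, 1]
r5 m[φ0→X1] = [14696640, 6298560]
r5 m[φ0→X13] = [7, 7]
r5 m[φ1→X9] = [13063680, 14696640]
r5 m[φ1→X13] = [20160, 25920]
r5 m[φ1→X12] = [4536, 5103]
r5 m[φ2→X13] = [6, 9]
r5 m[φ2→X6] = [14696640, 14696640]
r5 m[φ3→X11] = [8817984, 14696640]
r5 m[φ3→X12] = [8, 5]
r5 m[φ4→X12] = [8, 9]
r5 m[φ4→X14] = [13063680, 14696640]
r5 m[φ5→X4] = [14696640, 14696640]
r5 m[φ5→X12] = [5, 8]
r5 m[φ5→X3] = [7348320, 14696640]
r5 m[φ6→X13] = [6, 9]
r5 m[φ7→X12] = [9, 8]
r5 m[X1→φ0] = [1, 1]
r5 m[X11→φ3] = [1, 1]
r5 m[X4→φ5] = [1, 1]
r5 m[X9→φ1] = [1, 1]
r5 m[X13→φ0] = [725760, 2099520]
r5 m[X13→φ1] = [252, 567]
r5 m[X13→φ2] = [846720, 1632960]
r5 m[X13→φ6] = [846720, 1632960]
r5 m[X12→φ1] = [2880, 2880]
r5 m[X12→φ3] = [1632960, 2939328]
r5 m[X12→φ4] = [1632960, 1632960]
r5 m[X12→φ5] = [2612736, 1837080]
r5 m[X12→φ7] = [1451520, 1837080]
r5 m[X14→φ4] = [1, 1]
r5 m[X6→φ2] = [1, 1]
r5 m[X3→φ5] = [1, 1]
r6 m[φ0→X1] = [14696640, 6298560]
r6 m[φ0→X13] = [7, 7]
r6 m[φ1→X9] = [13063680, 14696640]
r6 m[φ1→X13] = [20160, 25920]
r6 m[φ1→X12] = [4536, 5103]
r6 m[φ2→X13] = [6, 9]
r6 m[φ2→X6] = [14696640, 14696640]
r6 m[φ3→X11] = [8817984, 14696640]
r6 m[φ3→X12] = [8, 5]
r6 m[φ4→X12] = [8, 9]
r6 m[φ4→X14] = [13063680, 14696640]
r6 m[φ5→X4] = [14696640, 14696640]
r6 m[φ5→X12] = [5, 8]
r6 m[φ5→X3] = [7348320, 14696640]
r6 m[φ6→X13] = [6, 9]
r6 m[φ7→X12] = [9, 8]
r6 m[X1→φ0] = [1, 1]
r6 m[X11→φ3] = [1, 1]
r6 m[X4→φ5] = [1, 1]
r6 m[X9→φ1] = [1, 1]
r6 m[X13→φ0] = [725760, 2099520]
r6 m[X13→φ1] = [252, 567]
r6 m[X13→φ2] = [846720, 1632960]
r6 m[X13→φ6] = [846720, 1632960]
r6 m[X12→φ1] = [2880, 2880]
r6 m[X12→φ3] = [1632960, 2939328]
r6 m[X12→φ4] = [1632960, 1632960]
r6 m[X12→φ5] = [2612736, 1837080]
r6 m[X12→φ7] = [1451520, 1837080]
r6 m[X14→φ4] = [1, 1]
r6 m[X6→φ2] = [1, 1]
r6 m[X3→φ5] = [1, 1]
fixed point reached at round 6
traceback from X1: (X1=0, X11=1, X4=0, X9=1, X13=1, X12=1, X14=1, X6=0, X3=1), score=14696640

assignment: (X1=0, X11=1, X4=0, X9=1, X13=1, X12=1, X14=1, X6=0, X3=1); score = 14696640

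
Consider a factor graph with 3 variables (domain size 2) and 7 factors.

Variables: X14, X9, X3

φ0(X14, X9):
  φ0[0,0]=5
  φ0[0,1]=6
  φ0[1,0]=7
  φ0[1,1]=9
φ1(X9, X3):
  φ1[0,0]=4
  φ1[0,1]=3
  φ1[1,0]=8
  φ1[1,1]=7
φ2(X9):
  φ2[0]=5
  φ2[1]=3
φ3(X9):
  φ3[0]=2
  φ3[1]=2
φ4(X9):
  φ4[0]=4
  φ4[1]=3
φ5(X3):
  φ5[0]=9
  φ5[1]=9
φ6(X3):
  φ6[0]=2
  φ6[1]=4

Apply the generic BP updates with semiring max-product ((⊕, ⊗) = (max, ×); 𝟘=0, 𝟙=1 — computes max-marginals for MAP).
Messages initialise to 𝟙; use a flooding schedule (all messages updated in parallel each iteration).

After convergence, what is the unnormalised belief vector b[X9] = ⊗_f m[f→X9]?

b[X9] = [30240, 40824]

init: all messages = 𝟙 over 2 values
r1 m[φ0→X14] = [6, 9]
r1 m[φ0→X9] = [7, 9]
r1 m[φ1→X9] = [4, 8]
r1 m[φ1→X3] = [8, 7]
r1 m[φ2→X9] = [5, 3]
r1 m[φ3→X9] = [2, 2]
r1 m[φ4→X9] = [4, 3]
r1 m[φ5→X3] = [9, 9]
r1 m[φ6→X3] = [2, 4]
r1 m[X14→φ0] = [1, 1]
r1 m[X9→φ0] = [1, 1]
r1 m[X9→φ1] = [1, 1]
r1 m[X9→φ2] = [1, 1]
r1 m[X9→φ3] = [1, 1]
r1 m[X9→φ4] = [1, 1]
r1 m[X3→φ1] = [1, 1]
r1 m[X3→φ5] = [1, 1]
r1 m[X3→φ6] = [1, 1]
r2 m[φ0→X14] = [6, 9]
r2 m[φ0→X9] = [7, 9]
r2 m[φ1→X9] = [4, 8]
r2 m[φ1→X3] = [8, 7]
r2 m[φ2→X9] = [5, 3]
r2 m[φ3→X9] = [2, 2]
r2 m[φ4→X9] = [4, 3]
r2 m[φ5→X3] = [9, 9]
r2 m[φ6→X3] = [2, 4]
r2 m[X14→φ0] = [1, 1]
r2 m[X9→φ0] = [160, 144]
r2 m[X9→φ1] = [280, 162]
r2 m[X9→φ2] = [224, 432]
r2 m[X9→φ3] = [560, 648]
r2 m[X9→φ4] = [280, 432]
r2 m[X3→φ1] = [18, 36]
r2 m[X3→φ5] = [16, 28]
r2 m[X3→φ6] = [72, 63]
r3 m[φ0→X14] = [864, 1296]
r3 m[φ0→X9] = [7, 9]
r3 m[φ1→X9] = [108, 252]
r3 m[φ1→X3] = [1296, 1134]
r3 m[φ2→X9] = [5, 3]
r3 m[φ3→X9] = [2, 2]
r3 m[φ4→X9] = [4, 3]
r3 m[φ5→X3] = [9, 9]
r3 m[φ6→X3] = [2, 4]
r3 m[X14→φ0] = [1, 1]
r3 m[X9→φ0] = [160, 144]
r3 m[X9→φ1] = [280, 162]
r3 m[X9→φ2] = [224, 432]
r3 m[X9→φ3] = [560, 648]
r3 m[X9→φ4] = [280, 432]
r3 m[X3→φ1] = [18, 36]
r3 m[X3→φ5] = [16, 28]
r3 m[X3→φ6] = [72, 63]
r4 m[φ0→X14] = [864, 1296]
r4 m[φ0→X9] = [7, 9]
r4 m[φ1→X9] = [108, 252]
r4 m[φ1→X3] = [1296, 1134]
r4 m[φ2→X9] = [5, 3]
r4 m[φ3→X9] = [2, 2]
r4 m[φ4→X9] = [4, 3]
r4 m[φ5→X3] = [9, 9]
r4 m[φ6→X3] = [2, 4]
r4 m[X14→φ0] = [1, 1]
r4 m[X9→φ0] = [4320, 4536]
r4 m[X9→φ1] = [280, 162]
r4 m[X9→φ2] = [6048, 13608]
r4 m[X9→φ3] = [15120, 20412]
r4 m[X9→φ4] = [7560, 13608]
r4 m[X3→φ1] = [18, 36]
r4 m[X3→φ5] = [2592, 4536]
r4 m[X3→φ6] = [11664, 10206]
r5 m[φ0→X14] = [27216, 40824]
r5 m[φ0→X9] = [7, 9]
r5 m[φ1→X9] = [108, 252]
r5 m[φ1→X3] = [1296, 1134]
r5 m[φ2→X9] = [5, 3]
r5 m[φ3→X9] = [2, 2]
r5 m[φ4→X9] = [4, 3]
r5 m[φ5→X3] = [9, 9]
r5 m[φ6→X3] = [2, 4]
r5 m[X14→φ0] = [1, 1]
r5 m[X9→φ0] = [4320, 4536]
r5 m[X9→φ1] = [280, 162]
r5 m[X9→φ2] = [6048, 13608]
r5 m[X9→φ3] = [15120, 20412]
r5 m[X9→φ4] = [7560, 13608]
r5 m[X3→φ1] = [18, 36]
r5 m[X3→φ5] = [2592, 4536]
r5 m[X3→φ6] = [11664, 10206]
r6 m[φ0→X14] = [27216, 40824]
r6 m[φ0→X9] = [7, 9]
r6 m[φ1→X9] = [108, 252]
r6 m[φ1→X3] = [1296, 1134]
r6 m[φ2→X9] = [5, 3]
r6 m[φ3→X9] = [2, 2]
r6 m[φ4→X9] = [4, 3]
r6 m[φ5→X3] = [9, 9]
r6 m[φ6→X3] = [2, 4]
r6 m[X14→φ0] = [1, 1]
r6 m[X9→φ0] = [4320, 4536]
r6 m[X9→φ1] = [280, 162]
r6 m[X9→φ2] = [6048, 13608]
r6 m[X9→φ3] = [15120, 20412]
r6 m[X9→φ4] = [7560, 13608]
r6 m[X3→φ1] = [18, 36]
r6 m[X3→φ5] = [2592, 4536]
r6 m[X3→φ6] = [11664, 10206]
fixed point reached at round 6
b[X9] = ⊗ incoming = [30240, 40824]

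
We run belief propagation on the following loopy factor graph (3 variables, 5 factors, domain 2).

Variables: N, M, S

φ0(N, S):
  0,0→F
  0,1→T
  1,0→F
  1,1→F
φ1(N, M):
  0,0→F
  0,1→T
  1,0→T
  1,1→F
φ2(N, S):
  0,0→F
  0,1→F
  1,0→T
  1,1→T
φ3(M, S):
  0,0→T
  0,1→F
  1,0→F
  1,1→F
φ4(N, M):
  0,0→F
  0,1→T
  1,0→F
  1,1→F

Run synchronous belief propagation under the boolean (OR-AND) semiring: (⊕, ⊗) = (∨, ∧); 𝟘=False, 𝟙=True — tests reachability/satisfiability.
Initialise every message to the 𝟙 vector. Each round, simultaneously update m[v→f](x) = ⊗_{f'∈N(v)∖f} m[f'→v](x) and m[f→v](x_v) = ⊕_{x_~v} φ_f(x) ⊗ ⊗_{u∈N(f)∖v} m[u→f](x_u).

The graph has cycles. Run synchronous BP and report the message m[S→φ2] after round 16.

init: all messages = 𝟙 over 2 values
r1 m[φ0→N] = [T, F]
r1 m[φ0→S] = [F, T]
r1 m[φ1→N] = [T, T]
r1 m[φ1→M] = [T, T]
r1 m[φ2→N] = [F, T]
r1 m[φ2→S] = [T, T]
r1 m[φ3→M] = [T, F]
r1 m[φ3→S] = [T, F]
r1 m[φ4→N] = [T, F]
r1 m[φ4→M] = [F, T]
r1 m[N→φ0] = [T, T]
r1 m[N→φ1] = [T, T]
r1 m[N→φ2] = [T, T]
r1 m[N→φ4] = [T, T]
r1 m[M→φ1] = [T, T]
r1 m[M→φ3] = [T, T]
r1 m[M→φ4] = [T, T]
r1 m[S→φ0] = [T, T]
r1 m[S→φ2] = [T, T]
r1 m[S→φ3] = [T, T]
r2 m[φ0→N] = [T, F]
r2 m[φ0→S] = [F, T]
r2 m[φ1→N] = [T, T]
r2 m[φ1→M] = [T, T]
r2 m[φ2→N] = [F, T]
r2 m[φ2→S] = [T, T]
r2 m[φ3→M] = [T, F]
r2 m[φ3→S] = [T, F]
r2 m[φ4→N] = [T, F]
r2 m[φ4→M] = [F, T]
r2 m[N→φ0] = [F, F]
r2 m[N→φ1] = [F, F]
r2 m[N→φ2] = [T, F]
r2 m[N→φ4] = [F, F]
r2 m[M→φ1] = [F, F]
r2 m[M→φ3] = [F, T]
r2 m[M→φ4] = [T, F]
r2 m[S→φ0] = [T, F]
r2 m[S→φ2] = [F, F]
r2 m[S→φ3] = [F, T]
r3 m[φ0→N] = [F, F]
r3 m[φ0→S] = [F, F]
r3 m[φ1→N] = [F, F]
r3 m[φ1→M] = [F, F]
r3 m[φ2→N] = [F, F]
r3 m[φ2→S] = [F, F]
r3 m[φ3→M] = [F, F]
r3 m[φ3→S] = [F, F]
r3 m[φ4→N] = [F, F]
r3 m[φ4→M] = [F, F]
r3 m[N→φ0] = [F, F]
r3 m[N→φ1] = [F, F]
r3 m[N→φ2] = [T, F]
r3 m[N→φ4] = [F, F]
r3 m[M→φ1] = [F, F]
r3 m[M→φ3] = [F, T]
r3 m[M→φ4] = [T, F]
r3 m[S→φ0] = [T, F]
r3 m[S→φ2] = [F, F]
r3 m[S→φ3] = [F, T]
r4 m[φ0→N] = [F, F]
r4 m[φ0→S] = [F, F]
r4 m[φ1→N] = [F, F]
r4 m[φ1→M] = [F, F]
r4 m[φ2→N] = [F, F]
r4 m[φ2→S] = [F, F]
r4 m[φ3→M] = [F, F]
r4 m[φ3→S] = [F, F]
r4 m[φ4→N] = [F, F]
r4 m[φ4→M] = [F, F]
r4 m[N→φ0] = [F, F]
r4 m[N→φ1] = [F, F]
r4 m[N→φ2] = [F, F]
r4 m[N→φ4] = [F, F]
r4 m[M→φ1] = [F, F]
r4 m[M→φ3] = [F, F]
r4 m[M→φ4] = [F, F]
r4 m[S→φ0] = [F, F]
r4 m[S→φ2] = [F, F]
r4 m[S→φ3] = [F, F]
r5 m[φ0→N] = [F, F]
r5 m[φ0→S] = [F, F]
r5 m[φ1→N] = [F, F]
r5 m[φ1→M] = [F, F]
r5 m[φ2→N] = [F, F]
r5 m[φ2→S] = [F, F]
r5 m[φ3→M] = [F, F]
r5 m[φ3→S] = [F, F]
r5 m[φ4→N] = [F, F]
r5 m[φ4→M] = [F, F]
r5 m[N→φ0] = [F, F]
r5 m[N→φ1] = [F, F]
r5 m[N→φ2] = [F, F]
r5 m[N→φ4] = [F, F]
r5 m[M→φ1] = [F, F]
r5 m[M→φ3] = [F, F]
r5 m[M→φ4] = [F, F]
r5 m[S→φ0] = [F, F]
r5 m[S→φ2] = [F, F]
r5 m[S→φ3] = [F, F]
r6 m[φ0→N] = [F, F]
r6 m[φ0→S] = [F, F]
r6 m[φ1→N] = [F, F]
r6 m[φ1→M] = [F, F]
r6 m[φ2→N] = [F, F]
r6 m[φ2→S] = [F, F]
r6 m[φ3→M] = [F, F]
r6 m[φ3→S] = [F, F]
r6 m[φ4→N] = [F, F]
r6 m[φ4→M] = [F, F]
r6 m[N→φ0] = [F, F]
r6 m[N→φ1] = [F, F]
r6 m[N→φ2] = [F, F]
r6 m[N→φ4] = [F, F]
r6 m[M→φ1] = [F, F]
r6 m[M→φ3] = [F, F]
r6 m[M→φ4] = [F, F]
r6 m[S→φ0] = [F, F]
r6 m[S→φ2] = [F, F]
r6 m[S→φ3] = [F, F]
r7 m[φ0→N] = [F, F]
r7 m[φ0→S] = [F, F]
r7 m[φ1→N] = [F, F]
r7 m[φ1→M] = [F, F]
r7 m[φ2→N] = [F, F]
r7 m[φ2→S] = [F, F]
r7 m[φ3→M] = [F, F]
r7 m[φ3→S] = [F, F]
r7 m[φ4→N] = [F, F]
r7 m[φ4→M] = [F, F]
r7 m[N→φ0] = [F, F]
r7 m[N→φ1] = [F, F]
r7 m[N→φ2] = [F, F]
r7 m[N→φ4] = [F, F]
r7 m[M→φ1] = [F, F]
r7 m[M→φ3] = [F, F]
r7 m[M→φ4] = [F, F]
r7 m[S→φ0] = [F, F]
r7 m[S→φ2] = [F, F]
r7 m[S→φ3] = [F, F]
r8 m[φ0→N] = [F, F]
r8 m[φ0→S] = [F, F]
r8 m[φ1→N] = [F, F]
r8 m[φ1→M] = [F, F]
r8 m[φ2→N] = [F, F]
r8 m[φ2→S] = [F, F]
r8 m[φ3→M] = [F, F]
r8 m[φ3→S] = [F, F]
r8 m[φ4→N] = [F, F]
r8 m[φ4→M] = [F, F]
r8 m[N→φ0] = [F, F]
r8 m[N→φ1] = [F, F]
r8 m[N→φ2] = [F, F]
r8 m[N→φ4] = [F, F]
r8 m[M→φ1] = [F, F]
r8 m[M→φ3] = [F, F]
r8 m[M→φ4] = [F, F]
r8 m[S→φ0] = [F, F]
r8 m[S→φ2] = [F, F]
r8 m[S→φ3] = [F, F]
r9 m[φ0→N] = [F, F]
r9 m[φ0→S] = [F, F]
r9 m[φ1→N] = [F, F]
r9 m[φ1→M] = [F, F]
r9 m[φ2→N] = [F, F]
r9 m[φ2→S] = [F, F]
r9 m[φ3→M] = [F, F]
r9 m[φ3→S] = [F, F]
r9 m[φ4→N] = [F, F]
r9 m[φ4→M] = [F, F]
r9 m[N→φ0] = [F, F]
r9 m[N→φ1] = [F, F]
r9 m[N→φ2] = [F, F]
r9 m[N→φ4] = [F, F]
r9 m[M→φ1] = [F, F]
r9 m[M→φ3] = [F, F]
r9 m[M→φ4] = [F, F]
r9 m[S→φ0] = [F, F]
r9 m[S→φ2] = [F, F]
r9 m[S→φ3] = [F, F]
r10 m[φ0→N] = [F, F]
r10 m[φ0→S] = [F, F]
r10 m[φ1→N] = [F, F]
r10 m[φ1→M] = [F, F]
r10 m[φ2→N] = [F, F]
r10 m[φ2→S] = [F, F]
r10 m[φ3→M] = [F, F]
r10 m[φ3→S] = [F, F]
r10 m[φ4→N] = [F, F]
r10 m[φ4→M] = [F, F]
r10 m[N→φ0] = [F, F]
r10 m[N→φ1] = [F, F]
r10 m[N→φ2] = [F, F]
r10 m[N→φ4] = [F, F]
r10 m[M→φ1] = [F, F]
r10 m[M→φ3] = [F, F]
r10 m[M→φ4] = [F, F]
r10 m[S→φ0] = [F, F]
r10 m[S→φ2] = [F, F]
r10 m[S→φ3] = [F, F]
r11 m[φ0→N] = [F, F]
r11 m[φ0→S] = [F, F]
r11 m[φ1→N] = [F, F]
r11 m[φ1→M] = [F, F]
r11 m[φ2→N] = [F, F]
r11 m[φ2→S] = [F, F]
r11 m[φ3→M] = [F, F]
r11 m[φ3→S] = [F, F]
r11 m[φ4→N] = [F, F]
r11 m[φ4→M] = [F, F]
r11 m[N→φ0] = [F, F]
r11 m[N→φ1] = [F, F]
r11 m[N→φ2] = [F, F]
r11 m[N→φ4] = [F, F]
r11 m[M→φ1] = [F, F]
r11 m[M→φ3] = [F, F]
r11 m[M→φ4] = [F, F]
r11 m[S→φ0] = [F, F]
r11 m[S→φ2] = [F, F]
r11 m[S→φ3] = [F, F]
r12 m[φ0→N] = [F, F]
r12 m[φ0→S] = [F, F]
r12 m[φ1→N] = [F, F]
r12 m[φ1→M] = [F, F]
r12 m[φ2→N] = [F, F]
r12 m[φ2→S] = [F, F]
r12 m[φ3→M] = [F, F]
r12 m[φ3→S] = [F, F]
r12 m[φ4→N] = [F, F]
r12 m[φ4→M] = [F, F]
r12 m[N→φ0] = [F, F]
r12 m[N→φ1] = [F, F]
r12 m[N→φ2] = [F, F]
r12 m[N→φ4] = [F, F]
r12 m[M→φ1] = [F, F]
r12 m[M→φ3] = [F, F]
r12 m[M→φ4] = [F, F]
r12 m[S→φ0] = [F, F]
r12 m[S→φ2] = [F, F]
r12 m[S→φ3] = [F, F]
r13 m[φ0→N] = [F, F]
r13 m[φ0→S] = [F, F]
r13 m[φ1→N] = [F, F]
r13 m[φ1→M] = [F, F]
r13 m[φ2→N] = [F, F]
r13 m[φ2→S] = [F, F]
r13 m[φ3→M] = [F, F]
r13 m[φ3→S] = [F, F]
r13 m[φ4→N] = [F, F]
r13 m[φ4→M] = [F, F]
r13 m[N→φ0] = [F, F]
r13 m[N→φ1] = [F, F]
r13 m[N→φ2] = [F, F]
r13 m[N→φ4] = [F, F]
r13 m[M→φ1] = [F, F]
r13 m[M→φ3] = [F, F]
r13 m[M→φ4] = [F, F]
r13 m[S→φ0] = [F, F]
r13 m[S→φ2] = [F, F]
r13 m[S→φ3] = [F, F]
r14 m[φ0→N] = [F, F]
r14 m[φ0→S] = [F, F]
r14 m[φ1→N] = [F, F]
r14 m[φ1→M] = [F, F]
r14 m[φ2→N] = [F, F]
r14 m[φ2→S] = [F, F]
r14 m[φ3→M] = [F, F]
r14 m[φ3→S] = [F, F]
r14 m[φ4→N] = [F, F]
r14 m[φ4→M] = [F, F]
r14 m[N→φ0] = [F, F]
r14 m[N→φ1] = [F, F]
r14 m[N→φ2] = [F, F]
r14 m[N→φ4] = [F, F]
r14 m[M→φ1] = [F, F]
r14 m[M→φ3] = [F, F]
r14 m[M→φ4] = [F, F]
r14 m[S→φ0] = [F, F]
r14 m[S→φ2] = [F, F]
r14 m[S→φ3] = [F, F]
r15 m[φ0→N] = [F, F]
r15 m[φ0→S] = [F, F]
r15 m[φ1→N] = [F, F]
r15 m[φ1→M] = [F, F]
r15 m[φ2→N] = [F, F]
r15 m[φ2→S] = [F, F]
r15 m[φ3→M] = [F, F]
r15 m[φ3→S] = [F, F]
r15 m[φ4→N] = [F, F]
r15 m[φ4→M] = [F, F]
r15 m[N→φ0] = [F, F]
r15 m[N→φ1] = [F, F]
r15 m[N→φ2] = [F, F]
r15 m[N→φ4] = [F, F]
r15 m[M→φ1] = [F, F]
r15 m[M→φ3] = [F, F]
r15 m[M→φ4] = [F, F]
r15 m[S→φ0] = [F, F]
r15 m[S→φ2] = [F, F]
r15 m[S→φ3] = [F, F]
r16 m[φ0→N] = [F, F]
r16 m[φ0→S] = [F, F]
r16 m[φ1→N] = [F, F]
r16 m[φ1→M] = [F, F]
r16 m[φ2→N] = [F, F]
r16 m[φ2→S] = [F, F]
r16 m[φ3→M] = [F, F]
r16 m[φ3→S] = [F, F]
r16 m[φ4→N] = [F, F]
r16 m[φ4→M] = [F, F]
r16 m[N→φ0] = [F, F]
r16 m[N→φ1] = [F, F]
r16 m[N→φ2] = [F, F]
r16 m[N→φ4] = [F, F]
r16 m[M→φ1] = [F, F]
r16 m[M→φ3] = [F, F]
r16 m[M→φ4] = [F, F]
r16 m[S→φ0] = [F, F]
r16 m[S→φ2] = [F, F]
r16 m[S→φ3] = [F, F]
fixed point reached at round 5

message @ round 16 = [F, F]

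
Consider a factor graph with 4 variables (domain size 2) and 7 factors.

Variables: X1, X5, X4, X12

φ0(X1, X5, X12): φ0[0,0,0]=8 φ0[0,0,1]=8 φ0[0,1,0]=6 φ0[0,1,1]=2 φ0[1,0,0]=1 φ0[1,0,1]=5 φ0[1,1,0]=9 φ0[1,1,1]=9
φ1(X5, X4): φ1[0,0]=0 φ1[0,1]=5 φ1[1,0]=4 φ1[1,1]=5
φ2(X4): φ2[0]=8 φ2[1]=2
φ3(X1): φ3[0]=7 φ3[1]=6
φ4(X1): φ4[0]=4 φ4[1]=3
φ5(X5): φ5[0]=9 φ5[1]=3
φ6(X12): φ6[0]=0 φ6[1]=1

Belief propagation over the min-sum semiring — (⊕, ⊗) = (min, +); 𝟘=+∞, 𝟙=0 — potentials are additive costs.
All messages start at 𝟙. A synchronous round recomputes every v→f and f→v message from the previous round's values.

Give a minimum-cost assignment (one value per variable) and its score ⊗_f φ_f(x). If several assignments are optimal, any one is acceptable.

init: all messages = 𝟙 over 2 values
r1 m[φ0→X1] = [2, 1]
r1 m[φ0→X5] = [1, 2]
r1 m[φ0→X12] = [1, 2]
r1 m[φ1→X5] = [0, 4]
r1 m[φ1→X4] = [0, 5]
r1 m[φ2→X4] = [8, 2]
r1 m[φ3→X1] = [7, 6]
r1 m[φ4→X1] = [4, 3]
r1 m[φ5→X5] = [9, 3]
r1 m[φ6→X12] = [0, 1]
r1 m[X1→φ0] = [0, 0]
r1 m[X1→φ3] = [0, 0]
r1 m[X1→φ4] = [0, 0]
r1 m[X5→φ0] = [0, 0]
r1 m[X5→φ1] = [0, 0]
r1 m[X5→φ5] = [0, 0]
r1 m[X4→φ1] = [0, 0]
r1 m[X4→φ2] = [0, 0]
r1 m[X12→φ0] = [0, 0]
r1 m[X12→φ6] = [0, 0]
r2 m[φ0→X1] = [2, 1]
r2 m[φ0→X5] = [1, 2]
r2 m[φ0→X12] = [1, 2]
r2 m[φ1→X5] = [0, 4]
r2 m[φ1→X4] = [0, 5]
r2 m[φ2→X4] = [8, 2]
r2 m[φ3→X1] = [7, 6]
r2 m[φ4→X1] = [4, 3]
r2 m[φ5→X5] = [9, 3]
r2 m[φ6→X12] = [0, 1]
r2 m[X1→φ0] = [11, 9]
r2 m[X1→φ3] = [6, 4]
r2 m[X1→φ4] = [9, 7]
r2 m[X5→φ0] = [9, 7]
r2 m[X5→φ1] = [10, 5]
r2 m[X5→φ5] = [1, 6]
r2 m[X4→φ1] = [8, 2]
r2 m[X4→φ2] = [0, 5]
r2 m[X12→φ0] = [0, 1]
r2 m[X12→φ6] = [1, 2]
r3 m[φ0→X1] = [10, 10]
r3 m[φ0→X5] = [10, 14]
r3 m[φ0→X12] = [19, 20]
r3 m[φ1→X5] = [7, 7]
r3 m[φ1→X4] = [9, 10]
r3 m[φ2→X4] = [8, 2]
r3 m[φ3→X1] = [7, 6]
r3 m[φ4→X1] = [4, 3]
r3 m[φ5→X5] = [9, 3]
r3 m[φ6→X12] = [0, 1]
r3 m[X1→φ0] = [11, 9]
r3 m[X1→φ3] = [6, 4]
r3 m[X1→φ4] = [9, 7]
r3 m[X5→φ0] = [9, 7]
r3 m[X5→φ1] = [10, 5]
r3 m[X5→φ5] = [1, 6]
r3 m[X4→φ1] = [8, 2]
r3 m[X4→φ2] = [0, 5]
r3 m[X12→φ0] = [0, 1]
r3 m[X12→φ6] = [1, 2]
r4 m[φ0→X1] = [10, 10]
r4 m[φ0→X5] = [10, 14]
r4 m[φ0→X12] = [19, 20]
r4 m[φ1→X5] = [7, 7]
r4 m[φ1→X4] = [9, 10]
r4 m[φ2→X4] = [8, 2]
r4 m[φ3→X1] = [7, 6]
r4 m[φ4→X1] = [4, 3]
r4 m[φ5→X5] = [9, 3]
r4 m[φ6→X12] = [0, 1]
r4 m[X1→φ0] = [11, 9]
r4 m[X1→φ3] = [14, 13]
r4 m[X1→φ4] = [17, 16]
r4 m[X5→φ0] = [16, 10]
r4 m[X5→φ1] = [19, 17]
r4 m[X5→φ5] = [17, 21]
r4 m[X4→φ1] = [8, 2]
r4 m[X4→φ2] = [9, 10]
r4 m[X12→φ0] = [0, 1]
r4 m[X12→φ6] = [19, 20]
r5 m[φ0→X1] = [13, 17]
r5 m[φ0→X5] = [10, 14]
r5 m[φ0→X12] = [26, 23]
r5 m[φ1→X5] = [7, 7]
r5 m[φ1→X4] = [19, 22]
r5 m[φ2→X4] = [8, 2]
r5 m[φ3→X1] = [7, 6]
r5 m[φ4→X1] = [4, 3]
r5 m[φ5→X5] = [9, 3]
r5 m[φ6→X12] = [0, 1]
r5 m[X1→φ0] = [11, 9]
r5 m[X1→φ3] = [14, 13]
r5 m[X1→φ4] = [17, 16]
r5 m[X5→φ0] = [16, 10]
r5 m[X5→φ1] = [19, 17]
r5 m[X5→φ5] = [17, 21]
r5 m[X4→φ1] = [8, 2]
r5 m[X4→φ2] = [9, 10]
r5 m[X12→φ0] = [0, 1]
r5 m[X12→φ6] = [19, 20]
r6 m[φ0→X1] = [13, 17]
r6 m[φ0→X5] = [10, 14]
r6 m[φ0→X12] = [26, 23]
r6 m[φ1→X5] = [7, 7]
r6 m[φ1→X4] = [19, 22]
r6 m[φ2→X4] = [8, 2]
r6 m[φ3→X1] = [7, 6]
r6 m[φ4→X1] = [4, 3]
r6 m[φ5→X5] = [9, 3]
r6 m[φ6→X12] = [0, 1]
r6 m[X1→φ0] = [11, 9]
r6 m[X1→φ3] = [17, 20]
r6 m[X1→φ4] = [20, 23]
r6 m[X5→φ0] = [16, 10]
r6 m[X5→φ1] = [19, 17]
r6 m[X5→φ5] = [17, 21]
r6 m[X4→φ1] = [8, 2]
r6 m[X4→φ2] = [19, 22]
r6 m[X12→φ0] = [0, 1]
r6 m[X12→φ6] = [26, 23]
r7 m[φ0→X1] = [13, 17]
r7 m[φ0→X5] = [10, 14]
r7 m[φ0→X12] = [26, 23]
r7 m[φ1→X5] = [7, 7]
r7 m[φ1→X4] = [19, 22]
r7 m[φ2→X4] = [8, 2]
r7 m[φ3→X1] = [7, 6]
r7 m[φ4→X1] = [4, 3]
r7 m[φ5→X5] = [9, 3]
r7 m[φ6→X12] = [0, 1]
r7 m[X1→φ0] = [11, 9]
r7 m[X1→φ3] = [17, 20]
r7 m[X1→φ4] = [20, 23]
r7 m[X5→φ0] = [16, 10]
r7 m[X5→φ1] = [19, 17]
r7 m[X5→φ5] = [17, 21]
r7 m[X4→φ1] = [8, 2]
r7 m[X4→φ2] = [19, 22]
r7 m[X12→φ0] = [0, 1]
r7 m[X12→φ6] = [26, 23]
fixed point reached at round 7
traceback from X1: (X1=0, X5=1, X4=1, X12=1), score=24

assignment: (X1=0, X5=1, X4=1, X12=1); score = 24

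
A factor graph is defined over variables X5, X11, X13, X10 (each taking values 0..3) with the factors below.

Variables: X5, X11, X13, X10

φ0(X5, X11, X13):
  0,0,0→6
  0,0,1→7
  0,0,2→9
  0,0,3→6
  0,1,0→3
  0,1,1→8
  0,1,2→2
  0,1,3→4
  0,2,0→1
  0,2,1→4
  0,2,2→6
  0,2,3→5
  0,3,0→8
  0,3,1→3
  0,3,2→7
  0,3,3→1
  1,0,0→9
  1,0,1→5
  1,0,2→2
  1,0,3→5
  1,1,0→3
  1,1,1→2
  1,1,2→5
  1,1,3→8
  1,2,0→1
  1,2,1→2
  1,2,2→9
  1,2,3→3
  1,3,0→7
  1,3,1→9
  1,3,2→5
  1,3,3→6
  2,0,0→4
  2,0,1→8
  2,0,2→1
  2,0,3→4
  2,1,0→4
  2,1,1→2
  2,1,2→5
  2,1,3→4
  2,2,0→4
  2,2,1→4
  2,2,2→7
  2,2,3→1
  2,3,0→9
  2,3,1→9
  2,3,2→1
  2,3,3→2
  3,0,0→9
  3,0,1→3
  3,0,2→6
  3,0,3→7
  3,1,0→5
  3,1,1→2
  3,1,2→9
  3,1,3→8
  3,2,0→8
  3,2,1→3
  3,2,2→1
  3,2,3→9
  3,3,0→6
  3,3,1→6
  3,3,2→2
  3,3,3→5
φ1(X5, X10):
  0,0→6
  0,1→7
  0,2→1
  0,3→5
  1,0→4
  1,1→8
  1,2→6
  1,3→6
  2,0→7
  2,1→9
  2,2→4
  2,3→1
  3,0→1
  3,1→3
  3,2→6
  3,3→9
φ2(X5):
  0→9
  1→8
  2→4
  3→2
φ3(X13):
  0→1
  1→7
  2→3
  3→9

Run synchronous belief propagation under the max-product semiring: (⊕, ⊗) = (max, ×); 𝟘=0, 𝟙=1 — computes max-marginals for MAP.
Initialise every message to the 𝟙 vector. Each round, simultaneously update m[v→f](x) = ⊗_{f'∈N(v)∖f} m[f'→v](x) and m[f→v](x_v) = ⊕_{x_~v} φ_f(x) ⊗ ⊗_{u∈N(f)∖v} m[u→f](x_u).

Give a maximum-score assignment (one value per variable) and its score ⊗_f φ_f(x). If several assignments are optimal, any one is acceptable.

init: all messages = 𝟙 over 4 values
r1 m[φ0→X5] = [9, 9, 9, 9]
r1 m[φ0→X11] = [9, 9, 9, 9]
r1 m[φ0→X13] = [9, 9, 9, 9]
r1 m[φ1→X5] = [7, 8, 9, 9]
r1 m[φ1→X10] = [7, 9, 6, 9]
r1 m[φ2→X5] = [9, 8, 4, 2]
r1 m[φ3→X13] = [1, 7, 3, 9]
r1 m[X5→φ0] = [1, 1, 1, 1]
r1 m[X5→φ1] = [1, 1, 1, 1]
r1 m[X5→φ2] = [1, 1, 1, 1]
r1 m[X11→φ0] = [1, 1, 1, 1]
r1 m[X13→φ0] = [1, 1, 1, 1]
r1 m[X13→φ3] = [1, 1, 1, 1]
r1 m[X10→φ1] = [1, 1, 1, 1]
r2 m[φ0→X5] = [9, 9, 9, 9]
r2 m[φ0→X11] = [9, 9, 9, 9]
r2 m[φ0→X13] = [9, 9, 9, 9]
r2 m[φ1→X5] = [7, 8, 9, 9]
r2 m[φ1→X10] = [7, 9, 6, 9]
r2 m[φ2→X5] = [9, 8, 4, 2]
r2 m[φ3→X13] = [1, 7, 3, 9]
r2 m[X5→φ0] = [63, 64, 36, 18]
r2 m[X5→φ1] = [81, 72, 36, 18]
r2 m[X5→φ2] = [63, 72, 81, 81]
r2 m[X11→φ0] = [1, 1, 1, 1]
r2 m[X13→φ0] = [1, 7, 3, 9]
r2 m[X13→φ3] = [9, 9, 9, 9]
r2 m[X10→φ1] = [1, 1, 1, 1]
r3 m[φ0→X5] = [56, 72, 63, 81]
r3 m[φ0→X11] = [3402, 4608, 2835, 4032]
r3 m[φ0→X13] = [576, 576, 576, 512]
r3 m[φ1→X5] = [7, 8, 9, 9]
r3 m[φ1→X10] = [486, 576, 432, 432]
r3 m[φ2→X5] = [9, 8, 4, 2]
r3 m[φ3→X13] = [1, 7, 3, 9]
r3 m[X5→φ0] = [63, 64, 36, 18]
r3 m[X5→φ1] = [81, 72, 36, 18]
r3 m[X5→φ2] = [63, 72, 81, 81]
r3 m[X11→φ0] = [1, 1, 1, 1]
r3 m[X13→φ0] = [1, 7, 3, 9]
r3 m[X13→φ3] = [9, 9, 9, 9]
r3 m[X10→φ1] = [1, 1, 1, 1]
r4 m[φ0→X5] = [56, 72, 63, 81]
r4 m[φ0→X11] = [3402, 4608, 2835, 4032]
r4 m[φ0→X13] = [576, 576, 576, 512]
r4 m[φ1→X5] = [7, 8, 9, 9]
r4 m[φ1→X10] = [486, 576, 432, 432]
r4 m[φ2→X5] = [9, 8, 4, 2]
r4 m[φ3→X13] = [1, 7, 3, 9]
r4 m[X5→φ0] = [63, 64, 36, 18]
r4 m[X5→φ1] = [504, 576, 252, 162]
r4 m[X5→φ2] = [392, 576, 567, 729]
r4 m[X11→φ0] = [1, 1, 1, 1]
r4 m[X13→φ0] = [1, 7, 3, 9]
r4 m[X13→φ3] = [576, 576, 576, 512]
r4 m[X10→φ1] = [1, 1, 1, 1]
r5 m[φ0→X5] = [56, 72, 63, 81]
r5 m[φ0→X11] = [3402, 4608, 2835, 4032]
r5 m[φ0→X13] = [576, 576, 576, 512]
r5 m[φ1→X5] = [7, 8, 9, 9]
r5 m[φ1→X10] = [3024, 4608, 3456, 3456]
r5 m[φ2→X5] = [9, 8, 4, 2]
r5 m[φ3→X13] = [1, 7, 3, 9]
r5 m[X5→φ0] = [63, 64, 36, 18]
r5 m[X5→φ1] = [504, 576, 252, 162]
r5 m[X5→φ2] = [392, 576, 567, 729]
r5 m[X11→φ0] = [1, 1, 1, 1]
r5 m[X13→φ0] = [1, 7, 3, 9]
r5 m[X13→φ3] = [576, 576, 576, 512]
r5 m[X10→φ1] = [1, 1, 1, 1]
r6 m[φ0→X5] = [56, 72, 63, 81]
r6 m[φ0→X11] = [3402, 4608, 2835, 4032]
r6 m[φ0→X13] = [576, 576, 576, 512]
r6 m[φ1→X5] = [7, 8, 9, 9]
r6 m[φ1→X10] = [3024, 4608, 3456, 3456]
r6 m[φ2→X5] = [9, 8, 4, 2]
r6 m[φ3→X13] = [1, 7, 3, 9]
r6 m[X5→φ0] = [63, 64, 36, 18]
r6 m[X5→φ1] = [504, 576, 252, 162]
r6 m[X5→φ2] = [392, 576, 567, 729]
r6 m[X11→φ0] = [1, 1, 1, 1]
r6 m[X13→φ0] = [1, 7, 3, 9]
r6 m[X13→φ3] = [576, 576, 576, 512]
r6 m[X10→φ1] = [1, 1, 1, 1]
fixed point reached at round 6
traceback from X5: (X5=1, X11=1, X13=3, X10=1), score=4608

assignment: (X5=1, X11=1, X13=3, X10=1); score = 4608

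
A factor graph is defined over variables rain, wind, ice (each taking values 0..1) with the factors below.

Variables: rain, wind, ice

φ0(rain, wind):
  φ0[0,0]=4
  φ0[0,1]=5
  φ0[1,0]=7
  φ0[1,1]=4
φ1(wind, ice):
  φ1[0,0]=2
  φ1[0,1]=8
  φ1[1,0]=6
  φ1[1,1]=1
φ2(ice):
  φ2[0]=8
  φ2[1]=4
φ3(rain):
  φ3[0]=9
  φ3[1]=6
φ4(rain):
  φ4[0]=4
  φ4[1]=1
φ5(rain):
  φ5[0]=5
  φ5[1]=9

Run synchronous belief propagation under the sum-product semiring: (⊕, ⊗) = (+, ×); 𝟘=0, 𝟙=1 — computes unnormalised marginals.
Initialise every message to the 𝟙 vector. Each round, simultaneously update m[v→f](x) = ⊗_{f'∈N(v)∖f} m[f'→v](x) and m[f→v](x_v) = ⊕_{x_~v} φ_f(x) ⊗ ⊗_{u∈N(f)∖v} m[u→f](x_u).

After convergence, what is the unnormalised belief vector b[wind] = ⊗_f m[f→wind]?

b[wind] = [52704, 58032]

init: all messages = 𝟙 over 2 values
r1 m[φ0→rain] = [9, 11]
r1 m[φ0→wind] = [11, 9]
r1 m[φ1→wind] = [10, 7]
r1 m[φ1→ice] = [8, 9]
r1 m[φ2→ice] = [8, 4]
r1 m[φ3→rain] = [9, 6]
r1 m[φ4→rain] = [4, 1]
r1 m[φ5→rain] = [5, 9]
r1 m[rain→φ0] = [1, 1]
r1 m[rain→φ3] = [1, 1]
r1 m[rain→φ4] = [1, 1]
r1 m[rain→φ5] = [1, 1]
r1 m[wind→φ0] = [1, 1]
r1 m[wind→φ1] = [1, 1]
r1 m[ice→φ1] = [1, 1]
r1 m[ice→φ2] = [1, 1]
r2 m[φ0→rain] = [9, 11]
r2 m[φ0→wind] = [11, 9]
r2 m[φ1→wind] = [10, 7]
r2 m[φ1→ice] = [8, 9]
r2 m[φ2→ice] = [8, 4]
r2 m[φ3→rain] = [9, 6]
r2 m[φ4→rain] = [4, 1]
r2 m[φ5→rain] = [5, 9]
r2 m[rain→φ0] = [180, 54]
r2 m[rain→φ3] = [180, 99]
r2 m[rain→φ4] = [405, 594]
r2 m[rain→φ5] = [324, 66]
r2 m[wind→φ0] = [10, 7]
r2 m[wind→φ1] = [11, 9]
r2 m[ice→φ1] = [8, 4]
r2 m[ice→φ2] = [8, 9]
r3 m[φ0→rain] = [75, 98]
r3 m[φ0→wind] = [1098, 1116]
r3 m[φ1→wind] = [48, 52]
r3 m[φ1→ice] = [76, 97]
r3 m[φ2→ice] = [8, 4]
r3 m[φ3→rain] = [9, 6]
r3 m[φ4→rain] = [4, 1]
r3 m[φ5→rain] = [5, 9]
r3 m[rain→φ0] = [180, 54]
r3 m[rain→φ3] = [180, 99]
r3 m[rain→φ4] = [405, 594]
r3 m[rain→φ5] = [324, 66]
r3 m[wind→φ0] = [10, 7]
r3 m[wind→φ1] = [11, 9]
r3 m[ice→φ1] = [8, 4]
r3 m[ice→φ2] = [8, 9]
r4 m[φ0→rain] = [75, 98]
r4 m[φ0→wind] = [1098, 1116]
r4 m[φ1→wind] = [48, 52]
r4 m[φ1→ice] = [76, 97]
r4 m[φ2→ice] = [8, 4]
r4 m[φ3→rain] = [9, 6]
r4 m[φ4→rain] = [4, 1]
r4 m[φ5→rain] = [5, 9]
r4 m[rain→φ0] = [180, 54]
r4 m[rain→φ3] = [1500, 882]
r4 m[rain→φ4] = [3375, 5292]
r4 m[rain→φ5] = [2700, 588]
r4 m[wind→φ0] = [48, 52]
r4 m[wind→φ1] = [1098, 1116]
r4 m[ice→φ1] = [8, 4]
r4 m[ice→φ2] = [76, 97]
r5 m[φ0→rain] = [452, 544]
r5 m[φ0→wind] = [1098, 1116]
r5 m[φ1→wind] = [48, 52]
r5 m[φ1→ice] = [8892, 9900]
r5 m[φ2→ice] = [8, 4]
r5 m[φ3→rain] = [9, 6]
r5 m[φ4→rain] = [4, 1]
r5 m[φ5→rain] = [5, 9]
r5 m[rain→φ0] = [180, 54]
r5 m[rain→φ3] = [1500, 882]
r5 m[rain→φ4] = [3375, 5292]
r5 m[rain→φ5] = [2700, 588]
r5 m[wind→φ0] = [48, 52]
r5 m[wind→φ1] = [1098, 1116]
r5 m[ice→φ1] = [8, 4]
r5 m[ice→φ2] = [76, 97]
r6 m[φ0→rain] = [452, 544]
r6 m[φ0→wind] = [1098, 1116]
r6 m[φ1→wind] = [48, 52]
r6 m[φ1→ice] = [8892, 9900]
r6 m[φ2→ice] = [8, 4]
r6 m[φ3→rain] = [9, 6]
r6 m[φ4→rain] = [4, 1]
r6 m[φ5→rain] = [5, 9]
r6 m[rain→φ0] = [180, 54]
r6 m[rain→φ3] = [9040, 4896]
r6 m[rain→φ4] = [20340, 29376]
r6 m[rain→φ5] = [16272, 3264]
r6 m[wind→φ0] = [48, 52]
r6 m[wind→φ1] = [1098, 1116]
r6 m[ice→φ1] = [8, 4]
r6 m[ice→φ2] = [8892, 9900]
r7 m[φ0→rain] = [452, 544]
r7 m[φ0→wind] = [1098, 1116]
r7 m[φ1→wind] = [48, 52]
r7 m[φ1→ice] = [8892, 9900]
r7 m[φ2→ice] = [8, 4]
r7 m[φ3→rain] = [9, 6]
r7 m[φ4→rain] = [4, 1]
r7 m[φ5→rain] = [5, 9]
r7 m[rain→φ0] = [180, 54]
r7 m[rain→φ3] = [9040, 4896]
r7 m[rain→φ4] = [20340, 29376]
r7 m[rain→φ5] = [16272, 3264]
r7 m[wind→φ0] = [48, 52]
r7 m[wind→φ1] = [1098, 1116]
r7 m[ice→φ1] = [8, 4]
r7 m[ice→φ2] = [8892, 9900]
fixed point reached at round 7
b[wind] = ⊗ incoming = [52704, 58032]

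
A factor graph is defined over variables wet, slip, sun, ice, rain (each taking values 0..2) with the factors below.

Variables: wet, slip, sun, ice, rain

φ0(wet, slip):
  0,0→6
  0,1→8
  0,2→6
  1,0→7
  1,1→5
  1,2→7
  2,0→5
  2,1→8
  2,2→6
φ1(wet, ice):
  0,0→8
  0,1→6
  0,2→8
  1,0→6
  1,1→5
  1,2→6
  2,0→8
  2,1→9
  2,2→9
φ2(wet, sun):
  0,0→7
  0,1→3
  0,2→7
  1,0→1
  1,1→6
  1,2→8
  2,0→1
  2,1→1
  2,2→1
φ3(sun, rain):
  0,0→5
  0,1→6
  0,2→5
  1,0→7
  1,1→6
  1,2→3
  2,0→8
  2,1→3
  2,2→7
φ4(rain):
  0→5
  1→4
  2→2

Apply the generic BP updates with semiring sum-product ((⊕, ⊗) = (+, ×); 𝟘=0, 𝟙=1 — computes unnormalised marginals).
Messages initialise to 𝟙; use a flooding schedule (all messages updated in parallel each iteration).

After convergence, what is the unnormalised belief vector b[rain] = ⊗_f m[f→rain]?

init: all messages = 𝟙 over 3 values
r1 m[φ0→wet] = [20, 19, 19]
r1 m[φ0→slip] = [18, 21, 19]
r1 m[φ1→wet] = [22, 17, 26]
r1 m[φ1→ice] = [22, 20, 23]
r1 m[φ2→wet] = [17, 15, 3]
r1 m[φ2→sun] = [9, 10, 16]
r1 m[φ3→sun] = [16, 16, 18]
r1 m[φ3→rain] = [20, 15, 15]
r1 m[φ4→rain] = [5, 4, 2]
r1 m[wet→φ0] = [1, 1, 1]
r1 m[wet→φ1] = [1, 1, 1]
r1 m[wet→φ2] = [1, 1, 1]
r1 m[slip→φ0] = [1, 1, 1]
r1 m[sun→φ2] = [1, 1, 1]
r1 m[sun→φ3] = [1, 1, 1]
r1 m[ice→φ1] = [1, 1, 1]
r1 m[rain→φ3] = [1, 1, 1]
r1 m[rain→φ4] = [1, 1, 1]
r2 m[φ0→wet] = [20, 19, 19]
r2 m[φ0→slip] = [18, 21, 19]
r2 m[φ1→wet] = [22, 17, 26]
r2 m[φ1→ice] = [22, 20, 23]
r2 m[φ2→wet] = [17, 15, 3]
r2 m[φ2→sun] = [9, 10, 16]
r2 m[φ3→sun] = [16, 16, 18]
r2 m[φ3→rain] = [20, 15, 15]
r2 m[φ4→rain] = [5, 4, 2]
r2 m[wet→φ0] = [374, 255, 78]
r2 m[wet→φ1] = [340, 285, 57]
r2 m[wet→φ2] = [440, 323, 494]
r2 m[slip→φ0] = [1, 1, 1]
r2 m[sun→φ2] = [16, 16, 18]
r2 m[sun→φ3] = [9, 10, 16]
r2 m[ice→φ1] = [1, 1, 1]
r2 m[rain→φ3] = [5, 4, 2]
r2 m[rain→φ4] = [20, 15, 15]
r3 m[φ0→wet] = [20, 19, 19]
r3 m[φ0→slip] = [4419, 4891, 4497]
r3 m[φ1→wet] = [22, 17, 26]
r3 m[φ1→ice] = [4886, 3978, 4943]
r3 m[φ2→wet] = [286, 256, 50]
r3 m[φ2→sun] = [3897, 3752, 6158]
r3 m[φ3→sun] = [59, 65, 66]
r3 m[φ3→rain] = [243, 162, 187]
r3 m[φ4→rain] = [5, 4, 2]
r3 m[wet→φ0] = [374, 255, 78]
r3 m[wet→φ1] = [340, 285, 57]
r3 m[wet→φ2] = [440, 323, 494]
r3 m[slip→φ0] = [1, 1, 1]
r3 m[sun→φ2] = [16, 16, 18]
r3 m[sun→φ3] = [9, 10, 16]
r3 m[ice→φ1] = [1, 1, 1]
r3 m[rain→φ3] = [5, 4, 2]
r3 m[rain→φ4] = [20, 15, 15]
r4 m[φ0→wet] = [20, 19, 19]
r4 m[φ0→slip] = [4419, 4891, 4497]
r4 m[φ1→wet] = [22, 17, 26]
r4 m[φ1→ice] = [4886, 3978, 4943]
r4 m[φ2→wet] = [286, 256, 50]
r4 m[φ2→sun] = [3897, 3752, 6158]
r4 m[φ3→sun] = [59, 65, 66]
r4 m[φ3→rain] = [243, 162, 187]
r4 m[φ4→rain] = [5, 4, 2]
r4 m[wet→φ0] = [6292, 4352, 1300]
r4 m[wet→φ1] = [5720, 4864, 950]
r4 m[wet→φ2] = [440, 323, 494]
r4 m[slip→φ0] = [1, 1, 1]
r4 m[sun→φ2] = [59, 65, 66]
r4 m[sun→φ3] = [3897, 3752, 6158]
r4 m[ice→φ1] = [1, 1, 1]
r4 m[rain→φ3] = [5, 4, 2]
r4 m[rain→φ4] = [243, 162, 187]
r5 m[φ0→wet] = [20, 19, 19]
r5 m[φ0→slip] = [74716, 82496, 76016]
r5 m[φ1→wet] = [22, 17, 26]
r5 m[φ1→ice] = [82544, 67190, 83494]
r5 m[φ2→wet] = [1070, 977, 190]
r5 m[φ2→sun] = [3897, 3752, 6158]
r5 m[φ3→sun] = [59, 65, 66]
r5 m[φ3→rain] = [95013, 64368, 73847]
r5 m[φ4→rain] = [5, 4, 2]
r5 m[wet→φ0] = [6292, 4352, 1300]
r5 m[wet→φ1] = [5720, 4864, 950]
r5 m[wet→φ2] = [440, 323, 494]
r5 m[slip→φ0] = [1, 1, 1]
r5 m[sun→φ2] = [59, 65, 66]
r5 m[sun→φ3] = [3897, 3752, 6158]
r5 m[ice→φ1] = [1, 1, 1]
r5 m[rain→φ3] = [5, 4, 2]
r5 m[rain→φ4] = [243, 162, 187]
r6 m[φ0→wet] = [20, 19, 19]
r6 m[φ0→slip] = [74716, 82496, 76016]
r6 m[φ1→wet] = [22, 17, 26]
r6 m[φ1→ice] = [82544, 67190, 83494]
r6 m[φ2→wet] = [1070, 977, 190]
r6 m[φ2→sun] = [3897, 3752, 6158]
r6 m[φ3→sun] = [59, 65, 66]
r6 m[φ3→rain] = [95013, 64368, 73847]
r6 m[φ4→rain] = [5, 4, 2]
r6 m[wet→φ0] = [23540, 16609, 4940]
r6 m[wet→φ1] = [21400, 18563, 3610]
r6 m[wet→φ2] = [440, 323, 494]
r6 m[slip→φ0] = [1, 1, 1]
r6 m[sun→φ2] = [59, 65, 66]
r6 m[sun→φ3] = [3897, 3752, 6158]
r6 m[ice→φ1] = [1, 1, 1]
r6 m[rain→φ3] = [5, 4, 2]
r6 m[rain→φ4] = [95013, 64368, 73847]
r7 m[φ0→wet] = [20, 19, 19]
r7 m[φ0→slip] = [282203, 310885, 287143]
r7 m[φ1→wet] = [22, 17, 26]
r7 m[φ1→ice] = [311458, 253705, 315068]
r7 m[φ2→wet] = [1070, 977, 190]
r7 m[φ2→sun] = [3897, 3752, 6158]
r7 m[φ3→sun] = [59, 65, 66]
r7 m[φ3→rain] = [95013, 64368, 73847]
r7 m[φ4→rain] = [5, 4, 2]
r7 m[wet→φ0] = [23540, 16609, 4940]
r7 m[wet→φ1] = [21400, 18563, 3610]
r7 m[wet→φ2] = [440, 323, 494]
r7 m[slip→φ0] = [1, 1, 1]
r7 m[sun→φ2] = [59, 65, 66]
r7 m[sun→φ3] = [3897, 3752, 6158]
r7 m[ice→φ1] = [1, 1, 1]
r7 m[rain→φ3] = [5, 4, 2]
r7 m[rain→φ4] = [95013, 64368, 73847]
r8 m[φ0→wet] = [20, 19, 19]
r8 m[φ0→slip] = [282203, 310885, 287143]
r8 m[φ1→wet] = [22, 17, 26]
r8 m[φ1→ice] = [311458, 253705, 315068]
r8 m[φ2→wet] = [1070, 977, 190]
r8 m[φ2→sun] = [3897, 3752, 6158]
r8 m[φ3→sun] = [59, 65, 66]
r8 m[φ3→rain] = [95013, 64368, 73847]
r8 m[φ4→rain] = [5, 4, 2]
r8 m[wet→φ0] = [23540, 16609, 4940]
r8 m[wet→φ1] = [21400, 18563, 3610]
r8 m[wet→φ2] = [440, 323, 494]
r8 m[slip→φ0] = [1, 1, 1]
r8 m[sun→φ2] = [59, 65, 66]
r8 m[sun→φ3] = [3897, 3752, 6158]
r8 m[ice→φ1] = [1, 1, 1]
r8 m[rain→φ3] = [5, 4, 2]
r8 m[rain→φ4] = [95013, 64368, 73847]
fixed point reached at round 8
b[rain] = ⊗ incoming = [475065, 257472, 147694]

b[rain] = [475065, 257472, 147694]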